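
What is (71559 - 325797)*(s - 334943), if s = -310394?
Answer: 164069188206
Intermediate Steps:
(71559 - 325797)*(s - 334943) = (71559 - 325797)*(-310394 - 334943) = -254238*(-645337) = 164069188206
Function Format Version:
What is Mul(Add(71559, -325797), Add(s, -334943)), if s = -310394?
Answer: 164069188206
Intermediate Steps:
Mul(Add(71559, -325797), Add(s, -334943)) = Mul(Add(71559, -325797), Add(-310394, -334943)) = Mul(-254238, -645337) = 164069188206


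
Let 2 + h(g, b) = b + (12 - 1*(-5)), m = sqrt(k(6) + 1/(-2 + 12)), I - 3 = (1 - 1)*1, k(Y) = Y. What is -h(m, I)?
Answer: -18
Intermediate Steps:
I = 3 (I = 3 + (1 - 1)*1 = 3 + 0*1 = 3 + 0 = 3)
m = sqrt(610)/10 (m = sqrt(6 + 1/(-2 + 12)) = sqrt(6 + 1/10) = sqrt(61/10) = sqrt(610)/10 ≈ 2.4698)
h(g, b) = 15 + b (h(g, b) = -2 + (b + (12 - 1*(-5))) = -2 + (b + (12 + 5)) = -2 + (b + 17) = -2 + (17 + b) = 15 + b)
-h(m, I) = -(15 + 3) = -1*18 = -18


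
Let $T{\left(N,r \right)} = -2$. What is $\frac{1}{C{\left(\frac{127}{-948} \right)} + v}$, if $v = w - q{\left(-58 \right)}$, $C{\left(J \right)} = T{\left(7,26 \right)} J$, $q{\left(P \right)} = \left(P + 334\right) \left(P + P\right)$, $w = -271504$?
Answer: $- \frac{474}{113517185} \approx -4.1756 \cdot 10^{-6}$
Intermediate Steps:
$q{\left(P \right)} = 2 P \left(334 + P\right)$ ($q{\left(P \right)} = \left(334 + P\right) 2 P = 2 P \left(334 + P\right)$)
$C{\left(J \right)} = - 2 J$
$v = -239488$ ($v = -271504 - 2 \left(-58\right) \left(334 - 58\right) = -271504 - 2 \left(-58\right) 276 = -271504 - -32016 = -271504 + 32016 = -239488$)
$\frac{1}{C{\left(\frac{127}{-948} \right)} + v} = \frac{1}{- 2 \frac{127}{-948} - 239488} = \frac{1}{- 2 \cdot 127 \left(- \frac{1}{948}\right) - 239488} = \frac{1}{\left(-2\right) \left(- \frac{127}{948}\right) - 239488} = \frac{1}{\frac{127}{474} - 239488} = \frac{1}{- \frac{113517185}{474}} = - \frac{474}{113517185}$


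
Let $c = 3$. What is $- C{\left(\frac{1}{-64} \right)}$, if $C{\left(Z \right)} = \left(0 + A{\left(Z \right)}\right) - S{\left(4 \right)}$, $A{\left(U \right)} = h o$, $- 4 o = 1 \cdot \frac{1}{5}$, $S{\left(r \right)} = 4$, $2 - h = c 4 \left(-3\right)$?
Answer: $\frac{59}{10} \approx 5.9$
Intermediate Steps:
$h = 38$ ($h = 2 - 3 \cdot 4 \left(-3\right) = 2 - 12 \left(-3\right) = 2 - -36 = 2 + 36 = 38$)
$o = - \frac{1}{20}$ ($o = - \frac{1 \cdot \frac{1}{5}}{4} = \left(- \frac{1}{4}\right) \frac{1}{5} = - \frac{1}{20} \approx -0.05$)
$A{\left(U \right)} = - \frac{19}{10}$ ($A{\left(U \right)} = 38 \left(- \frac{1}{20}\right) = - \frac{19}{10}$)
$C{\left(Z \right)} = - \frac{59}{10}$ ($C{\left(Z \right)} = \left(0 - \frac{19}{10}\right) - 4 = - \frac{19}{10} - 4 = - \frac{59}{10}$)
$- C{\left(\frac{1}{-64} \right)} = \left(-1\right) \left(- \frac{59}{10}\right) = \frac{59}{10}$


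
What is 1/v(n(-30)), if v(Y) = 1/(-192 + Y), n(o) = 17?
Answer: -175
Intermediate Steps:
1/v(n(-30)) = 1/(1/(-192 + 17)) = 1/(1/(-175)) = 1/(-1/175) = -175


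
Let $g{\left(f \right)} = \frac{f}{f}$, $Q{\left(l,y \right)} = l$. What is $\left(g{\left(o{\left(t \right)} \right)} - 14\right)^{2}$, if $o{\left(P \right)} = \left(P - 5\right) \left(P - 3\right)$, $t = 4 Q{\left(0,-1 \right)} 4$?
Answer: $169$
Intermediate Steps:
$t = 0$ ($t = 4 \cdot 0 \cdot 4 = 0 \cdot 4 = 0$)
$o{\left(P \right)} = \left(-5 + P\right) \left(-3 + P\right)$
$g{\left(f \right)} = 1$
$\left(g{\left(o{\left(t \right)} \right)} - 14\right)^{2} = \left(1 - 14\right)^{2} = \left(-13\right)^{2} = 169$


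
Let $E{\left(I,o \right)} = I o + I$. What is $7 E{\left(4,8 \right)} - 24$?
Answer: $228$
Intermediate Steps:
$E{\left(I,o \right)} = I + I o$
$7 E{\left(4,8 \right)} - 24 = 7 \cdot 4 \left(1 + 8\right) - 24 = 7 \cdot 4 \cdot 9 - 24 = 7 \cdot 36 - 24 = 252 - 24 = 228$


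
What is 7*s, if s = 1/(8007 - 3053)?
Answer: 7/4954 ≈ 0.0014130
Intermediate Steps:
s = 1/4954 ≈ 0.00020186
7*s = 7*(1/4954) = 7/4954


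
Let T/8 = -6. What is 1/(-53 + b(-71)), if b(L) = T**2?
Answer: 1/2251 ≈ 0.00044425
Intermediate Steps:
T = -48 (T = 8*(-6) = -48)
b(L) = 2304 (b(L) = (-48)**2 = 2304)
1/(-53 + b(-71)) = 1/(-53 + 2304) = 1/2251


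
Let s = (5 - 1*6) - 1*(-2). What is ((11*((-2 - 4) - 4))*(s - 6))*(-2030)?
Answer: -1116500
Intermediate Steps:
s = 1 (s = (5 - 6) + 2 = -1 + 2 = 1)
((11*((-2 - 4) - 4))*(s - 6))*(-2030) = ((11*((-2 - 4) - 4))*(1 - 6))*(-2030) = ((11*(-6 - 4))*(-5))*(-2030) = ((11*(-10))*(-5))*(-2030) = -110*(-5)*(-2030) = 550*(-2030) = -1116500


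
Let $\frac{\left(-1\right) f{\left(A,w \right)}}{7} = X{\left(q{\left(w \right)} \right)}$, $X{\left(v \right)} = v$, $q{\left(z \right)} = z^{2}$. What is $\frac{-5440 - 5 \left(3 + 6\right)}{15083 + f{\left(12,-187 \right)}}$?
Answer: $\frac{1097}{45940} \approx 0.023879$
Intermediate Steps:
$f{\left(A,w \right)} = - 7 w^{2}$
$\frac{-5440 - 5 \left(3 + 6\right)}{15083 + f{\left(12,-187 \right)}} = \frac{-5440 - 5 \left(3 + 6\right)}{15083 - 7 \left(-187\right)^{2}} = \frac{-5440 - 45}{15083 - 244783} = - \frac{5485}{-229700} = \left(-5485\right) \left(- \frac{1}{229700}\right) = \frac{1097}{45940}$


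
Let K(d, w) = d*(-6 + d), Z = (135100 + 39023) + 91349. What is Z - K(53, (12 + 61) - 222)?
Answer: 262981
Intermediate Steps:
Z = 265472 (Z = 174123 + 91349 = 265472)
Z - K(53, (12 + 61) - 222) = 265472 - 53*(-6 + 53) = 265472 - 53*47 = 265472 - 1*2491 = 265472 - 2491 = 262981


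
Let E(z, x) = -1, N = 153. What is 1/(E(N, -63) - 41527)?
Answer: -1/41528 ≈ -2.4080e-5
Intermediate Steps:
1/(E(N, -63) - 41527) = 1/(-1 - 41527) = 1/(-41528) = -1/41528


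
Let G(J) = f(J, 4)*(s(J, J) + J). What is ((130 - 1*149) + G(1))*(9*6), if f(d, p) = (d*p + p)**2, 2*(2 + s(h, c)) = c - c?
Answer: -4482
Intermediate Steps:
s(h, c) = -2 (s(h, c) = -2 + (c - c)/2 = -2 + (1/2)*0 = -2 + 0 = -2)
f(d, p) = (p + d*p)**2
G(J) = 16*(1 + J)**2*(-2 + J) (G(J) = (4**2*(1 + J)**2)*(-2 + J) = (16*(1 + J)**2)*(-2 + J) = 16*(1 + J)**2*(-2 + J))
((130 - 1*149) + G(1))*(9*6) = ((130 - 1*149) + 16*(1 + 1)**2*(-2 + 1))*(9*6) = ((130 - 149) + 16*2**2*(-1))*54 = (-19 + 16*4*(-1))*54 = (-19 - 64)*54 = -83*54 = -4482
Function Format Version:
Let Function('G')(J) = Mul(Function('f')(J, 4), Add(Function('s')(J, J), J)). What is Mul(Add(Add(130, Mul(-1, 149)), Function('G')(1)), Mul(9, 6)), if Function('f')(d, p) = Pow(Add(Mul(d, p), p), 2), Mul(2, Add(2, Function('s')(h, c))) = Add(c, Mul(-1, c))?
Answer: -4482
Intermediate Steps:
Function('s')(h, c) = -2 (Function('s')(h, c) = Add(-2, Mul(Rational(1, 2), Add(c, Mul(-1, c)))) = Add(-2, Mul(Rational(1, 2), 0)) = Add(-2, 0) = -2)
Function('f')(d, p) = Pow(Add(p, Mul(d, p)), 2)
Function('G')(J) = Mul(16, Pow(Add(1, J), 2), Add(-2, J)) (Function('G')(J) = Mul(Mul(Pow(4, 2), Pow(Add(1, J), 2)), Add(-2, J)) = Mul(Mul(16, Pow(Add(1, J), 2)), Add(-2, J)) = Mul(16, Pow(Add(1, J), 2), Add(-2, J)))
Mul(Add(Add(130, Mul(-1, 149)), Function('G')(1)), Mul(9, 6)) = Mul(Add(Add(130, Mul(-1, 149)), Mul(16, Pow(Add(1, 1), 2), Add(-2, 1))), Mul(9, 6)) = Mul(Add(Add(130, -149), Mul(16, Pow(2, 2), -1)), 54) = Mul(Add(-19, Mul(16, 4, -1)), 54) = Mul(Add(-19, -64), 54) = Mul(-83, 54) = -4482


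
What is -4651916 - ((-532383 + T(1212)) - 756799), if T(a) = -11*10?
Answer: -3362624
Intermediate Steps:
T(a) = -110
-4651916 - ((-532383 + T(1212)) - 756799) = -4651916 - ((-532383 - 110) - 756799) = -4651916 - (-532493 - 756799) = -4651916 - 1*(-1289292) = -4651916 + 1289292 = -3362624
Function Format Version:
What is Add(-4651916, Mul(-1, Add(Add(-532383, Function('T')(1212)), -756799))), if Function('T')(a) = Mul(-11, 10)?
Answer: -3362624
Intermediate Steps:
Function('T')(a) = -110
Add(-4651916, Mul(-1, Add(Add(-532383, Function('T')(1212)), -756799))) = Add(-4651916, Mul(-1, Add(Add(-532383, -110), -756799))) = Add(-4651916, Mul(-1, Add(-532493, -756799))) = Add(-4651916, Mul(-1, -1289292)) = Add(-4651916, 1289292) = -3362624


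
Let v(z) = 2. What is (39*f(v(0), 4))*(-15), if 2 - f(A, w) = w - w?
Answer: -1170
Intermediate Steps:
f(A, w) = 2 (f(A, w) = 2 - (w - w) = 2 - 1*0 = 2 + 0 = 2)
(39*f(v(0), 4))*(-15) = (39*2)*(-15) = 78*(-15) = -1170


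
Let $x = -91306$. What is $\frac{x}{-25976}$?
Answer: $\frac{45653}{12988} \approx 3.515$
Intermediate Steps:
$\frac{x}{-25976} = - \frac{91306}{-25976} = \left(-91306\right) \left(- \frac{1}{25976}\right) = \frac{45653}{12988}$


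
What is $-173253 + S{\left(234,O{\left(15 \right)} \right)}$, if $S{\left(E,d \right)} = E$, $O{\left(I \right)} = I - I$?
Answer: $-173019$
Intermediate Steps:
$O{\left(I \right)} = 0$
$-173253 + S{\left(234,O{\left(15 \right)} \right)} = -173253 + 234 = -173019$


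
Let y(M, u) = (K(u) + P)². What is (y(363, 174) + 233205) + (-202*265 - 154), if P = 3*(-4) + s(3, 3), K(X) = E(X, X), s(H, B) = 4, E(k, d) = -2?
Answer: 179621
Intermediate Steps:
K(X) = -2
P = -8 (P = 3*(-4) + 4 = -12 + 4 = -8)
y(M, u) = 100 (y(M, u) = (-2 - 8)² = (-10)² = 100)
(y(363, 174) + 233205) + (-202*265 - 154) = (100 + 233205) + (-202*265 - 154) = 233305 + (-53530 - 154) = 233305 - 53684 = 179621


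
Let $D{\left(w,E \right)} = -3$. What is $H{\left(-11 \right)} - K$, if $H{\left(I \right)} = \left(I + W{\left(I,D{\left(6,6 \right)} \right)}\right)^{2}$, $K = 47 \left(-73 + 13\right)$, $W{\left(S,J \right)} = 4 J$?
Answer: $3349$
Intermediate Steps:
$K = -2820$ ($K = 47 \left(-60\right) = -2820$)
$H{\left(I \right)} = \left(-12 + I\right)^{2}$ ($H{\left(I \right)} = \left(I + 4 \left(-3\right)\right)^{2} = \left(I - 12\right)^{2} = \left(-12 + I\right)^{2}$)
$H{\left(-11 \right)} - K = \left(-12 - 11\right)^{2} - -2820 = \left(-23\right)^{2} + 2820 = 529 + 2820 = 3349$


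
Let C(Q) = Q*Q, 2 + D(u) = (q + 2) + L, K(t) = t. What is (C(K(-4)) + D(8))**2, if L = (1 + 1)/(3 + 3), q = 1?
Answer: 2704/9 ≈ 300.44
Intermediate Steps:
L = 1/3 (L = 2/6 = 2*(1/6) = 1/3 ≈ 0.33333)
D(u) = 4/3 (D(u) = -2 + ((1 + 2) + 1/3) = -2 + (3 + 1/3) = -2 + 10/3 = 4/3)
C(Q) = Q**2
(C(K(-4)) + D(8))**2 = ((-4)**2 + 4/3)**2 = (16 + 4/3)**2 = (52/3)**2 = 2704/9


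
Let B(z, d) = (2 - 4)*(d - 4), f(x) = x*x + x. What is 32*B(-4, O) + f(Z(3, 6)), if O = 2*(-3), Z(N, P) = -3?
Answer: 646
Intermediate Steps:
O = -6
f(x) = x + x² (f(x) = x² + x = x + x²)
B(z, d) = 8 - 2*d (B(z, d) = -2*(-4 + d) = 8 - 2*d)
32*B(-4, O) + f(Z(3, 6)) = 32*(8 - 2*(-6)) - 3*(1 - 3) = 32*(8 + 12) - 3*(-2) = 32*20 + 6 = 640 + 6 = 646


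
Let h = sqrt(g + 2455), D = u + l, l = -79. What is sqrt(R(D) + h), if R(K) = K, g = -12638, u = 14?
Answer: sqrt(-65 + I*sqrt(10183)) ≈ 5.2456 + 9.6186*I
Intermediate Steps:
D = -65 (D = 14 - 79 = -65)
h = I*sqrt(10183) (h = sqrt(-12638 + 2455) = sqrt(-10183) = I*sqrt(10183) ≈ 100.91*I)
sqrt(R(D) + h) = sqrt(-65 + I*sqrt(10183))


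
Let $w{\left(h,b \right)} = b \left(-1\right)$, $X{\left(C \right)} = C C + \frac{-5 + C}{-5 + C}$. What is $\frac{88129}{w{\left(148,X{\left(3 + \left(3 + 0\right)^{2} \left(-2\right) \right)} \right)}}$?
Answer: $- \frac{88129}{226} \approx -389.95$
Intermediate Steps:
$X{\left(C \right)} = 1 + C^{2}$ ($X{\left(C \right)} = C^{2} + 1 = 1 + C^{2}$)
$w{\left(h,b \right)} = - b$
$\frac{88129}{w{\left(148,X{\left(3 + \left(3 + 0\right)^{2} \left(-2\right) \right)} \right)}} = \frac{88129}{\left(-1\right) \left(1 + \left(3 + \left(3 + 0\right)^{2} \left(-2\right)\right)^{2}\right)} = \frac{88129}{\left(-1\right) \left(1 + \left(3 + 3^{2} \left(-2\right)\right)^{2}\right)} = \frac{88129}{\left(-1\right) \left(1 + \left(3 + 9 \left(-2\right)\right)^{2}\right)} = \frac{88129}{\left(-1\right) \left(1 + \left(3 - 18\right)^{2}\right)} = \frac{88129}{\left(-1\right) \left(1 + \left(-15\right)^{2}\right)} = \frac{88129}{\left(-1\right) \left(1 + 225\right)} = \frac{88129}{\left(-1\right) 226} = \frac{88129}{-226} = 88129 \left(- \frac{1}{226}\right) = - \frac{88129}{226}$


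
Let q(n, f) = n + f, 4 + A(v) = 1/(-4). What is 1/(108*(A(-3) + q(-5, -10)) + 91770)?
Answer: 1/89691 ≈ 1.1149e-5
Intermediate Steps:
A(v) = -17/4 (A(v) = -4 + 1/(-4) = -4 - ¼ = -17/4)
q(n, f) = f + n
1/(108*(A(-3) + q(-5, -10)) + 91770) = 1/(108*(-17/4 + (-10 - 5)) + 91770) = 1/(108*(-17/4 - 15) + 91770) = 1/(108*(-77/4) + 91770) = 1/(-2079 + 91770) = 1/89691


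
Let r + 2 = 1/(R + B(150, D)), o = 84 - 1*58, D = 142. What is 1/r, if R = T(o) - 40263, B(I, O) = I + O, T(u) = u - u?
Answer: -39971/79943 ≈ -0.49999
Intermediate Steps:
o = 26 (o = 84 - 58 = 26)
T(u) = 0
R = -40263 (R = 0 - 40263 = -40263)
r = -79943/39971 (r = -2 + 1/(-40263 + (150 + 142)) = -2 + 1/(-40263 + 292) = -2 + 1/(-39971) = -2 - 1/39971 = -79943/39971 ≈ -2.0000)
1/r = 1/(-79943/39971) = -39971/79943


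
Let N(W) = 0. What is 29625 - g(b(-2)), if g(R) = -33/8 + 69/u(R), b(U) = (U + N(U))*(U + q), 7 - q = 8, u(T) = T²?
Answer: 711053/24 ≈ 29627.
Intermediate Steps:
q = -1 (q = 7 - 1*8 = 7 - 8 = -1)
b(U) = U*(-1 + U) (b(U) = (U + 0)*(U - 1) = U*(-1 + U))
g(R) = -33/8 + 69/R² (g(R) = -33/8 + 69/(R²) = -33*⅛ + 69/R² = -33/8 + 69/R²)
29625 - g(b(-2)) = 29625 - (-33/8 + 69/(-2*(-1 - 2))²) = 29625 - (-33/8 + 69/(-2*(-3))²) = 29625 - (-33/8 + 69/6²) = 29625 - (-33/8 + 69*(1/36)) = 29625 - (-33/8 + 23/12) = 29625 - 1*(-53/24) = 29625 + 53/24 = 711053/24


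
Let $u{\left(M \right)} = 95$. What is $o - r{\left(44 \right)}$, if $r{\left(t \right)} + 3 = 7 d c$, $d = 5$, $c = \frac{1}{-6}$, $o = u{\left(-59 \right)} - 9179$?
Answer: $- \frac{54451}{6} \approx -9075.2$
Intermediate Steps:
$o = -9084$ ($o = 95 - 9179 = -9084$)
$c = - \frac{1}{6} \approx -0.16667$
$r{\left(t \right)} = - \frac{53}{6}$ ($r{\left(t \right)} = -3 + 7 \cdot 5 \left(- \frac{1}{6}\right) = -3 + 35 \left(- \frac{1}{6}\right) = -3 - \frac{35}{6} = - \frac{53}{6}$)
$o - r{\left(44 \right)} = -9084 - - \frac{53}{6} = -9084 + \frac{53}{6} = - \frac{54451}{6}$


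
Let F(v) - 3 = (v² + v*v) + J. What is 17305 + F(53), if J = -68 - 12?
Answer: 22846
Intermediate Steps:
J = -80
F(v) = -77 + 2*v² (F(v) = 3 + ((v² + v*v) - 80) = 3 + ((v² + v²) - 80) = 3 + (2*v² - 80) = 3 + (-80 + 2*v²) = -77 + 2*v²)
17305 + F(53) = 17305 + (-77 + 2*53²) = 17305 + (-77 + 2*2809) = 17305 + (-77 + 5618) = 17305 + 5541 = 22846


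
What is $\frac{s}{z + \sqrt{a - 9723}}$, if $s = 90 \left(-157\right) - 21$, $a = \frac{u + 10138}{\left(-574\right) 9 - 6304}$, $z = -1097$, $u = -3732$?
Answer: $\frac{89028115545}{6957315223} + \frac{113208 i \sqrt{4997031670}}{6957315223} \approx 12.796 + 1.1502 i$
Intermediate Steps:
$a = - \frac{3203}{5735}$ ($a = \frac{-3732 + 10138}{\left(-574\right) 9 - 6304} = \frac{6406}{-5166 - 6304} = \frac{6406}{-11470} = 6406 \left(- \frac{1}{11470}\right) = - \frac{3203}{5735} \approx -0.5585$)
$s = -14151$ ($s = -14130 - 21 = -14151$)
$\frac{s}{z + \sqrt{a - 9723}} = - \frac{14151}{-1097 + \sqrt{- \frac{3203}{5735} - 9723}} = - \frac{14151}{-1097 + \sqrt{- \frac{55764608}{5735}}} = - \frac{14151}{-1097 + \frac{8 i \sqrt{4997031670}}{5735}}$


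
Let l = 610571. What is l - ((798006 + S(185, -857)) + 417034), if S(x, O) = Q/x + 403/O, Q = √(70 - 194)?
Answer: -518029530/857 - 2*I*√31/185 ≈ -6.0447e+5 - 0.060192*I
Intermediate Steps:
Q = 2*I*√31 (Q = √(-124) = 2*I*√31 ≈ 11.136*I)
S(x, O) = 403/O + 2*I*√31/x (S(x, O) = (2*I*√31)/x + 403/O = 2*I*√31/x + 403/O = 403/O + 2*I*√31/x)
l - ((798006 + S(185, -857)) + 417034) = 610571 - ((798006 + (403/(-857) + 2*I*√31/185)) + 417034) = 610571 - ((798006 + (403*(-1/857) + 2*I*√31*(1/185))) + 417034) = 610571 - ((798006 + (-403/857 + 2*I*√31/185)) + 417034) = 610571 - ((683890739/857 + 2*I*√31/185) + 417034) = 610571 - (1041288877/857 + 2*I*√31/185) = 610571 + (-1041288877/857 - 2*I*√31/185) = -518029530/857 - 2*I*√31/185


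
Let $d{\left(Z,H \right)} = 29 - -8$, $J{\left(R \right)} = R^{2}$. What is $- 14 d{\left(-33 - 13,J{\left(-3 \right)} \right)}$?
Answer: $-518$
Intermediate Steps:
$d{\left(Z,H \right)} = 37$ ($d{\left(Z,H \right)} = 29 + 8 = 37$)
$- 14 d{\left(-33 - 13,J{\left(-3 \right)} \right)} = \left(-14\right) 37 = -518$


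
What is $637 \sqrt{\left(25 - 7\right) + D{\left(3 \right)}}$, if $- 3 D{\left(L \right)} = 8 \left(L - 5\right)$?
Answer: $\frac{637 \sqrt{210}}{3} \approx 3077.0$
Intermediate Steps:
$D{\left(L \right)} = \frac{40}{3} - \frac{8 L}{3}$ ($D{\left(L \right)} = - \frac{8 \left(L - 5\right)}{3} = - \frac{8 \left(-5 + L\right)}{3} = - \frac{-40 + 8 L}{3} = \frac{40}{3} - \frac{8 L}{3}$)
$637 \sqrt{\left(25 - 7\right) + D{\left(3 \right)}} = 637 \sqrt{\left(25 - 7\right) + \left(\frac{40}{3} - 8\right)} = 637 \sqrt{18 + \frac{16}{3}} = 637 \sqrt{\frac{70}{3}} = 637 \frac{\sqrt{210}}{3} = \frac{637 \sqrt{210}}{3}$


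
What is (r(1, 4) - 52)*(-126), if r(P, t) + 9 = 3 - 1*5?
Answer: 7938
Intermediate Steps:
r(P, t) = -11 (r(P, t) = -9 + (3 - 1*5) = -9 + (3 - 5) = -9 - 2 = -11)
(r(1, 4) - 52)*(-126) = (-11 - 52)*(-126) = -63*(-126) = 7938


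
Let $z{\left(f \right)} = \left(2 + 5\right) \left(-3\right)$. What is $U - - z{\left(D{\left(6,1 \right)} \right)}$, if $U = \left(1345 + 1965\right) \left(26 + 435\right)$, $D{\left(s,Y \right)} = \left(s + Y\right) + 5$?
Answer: $1525889$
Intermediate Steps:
$D{\left(s,Y \right)} = 5 + Y + s$ ($D{\left(s,Y \right)} = \left(Y + s\right) + 5 = 5 + Y + s$)
$z{\left(f \right)} = -21$ ($z{\left(f \right)} = 7 \left(-3\right) = -21$)
$U = 1525910$ ($U = 3310 \cdot 461 = 1525910$)
$U - - z{\left(D{\left(6,1 \right)} \right)} = 1525910 - \left(-1\right) \left(-21\right) = 1525910 - 21 = 1525889$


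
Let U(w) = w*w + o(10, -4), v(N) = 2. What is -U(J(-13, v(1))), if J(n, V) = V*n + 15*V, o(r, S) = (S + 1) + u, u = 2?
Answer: -15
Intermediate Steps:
o(r, S) = 3 + S (o(r, S) = (S + 1) + 2 = (1 + S) + 2 = 3 + S)
J(n, V) = 15*V + V*n
U(w) = -1 + w**2 (U(w) = w*w + (3 - 4) = w**2 - 1 = -1 + w**2)
-U(J(-13, v(1))) = -(-1 + (2*(15 - 13))**2) = -(-1 + (2*2)**2) = -(-1 + 4**2) = -(-1 + 16) = -1*15 = -15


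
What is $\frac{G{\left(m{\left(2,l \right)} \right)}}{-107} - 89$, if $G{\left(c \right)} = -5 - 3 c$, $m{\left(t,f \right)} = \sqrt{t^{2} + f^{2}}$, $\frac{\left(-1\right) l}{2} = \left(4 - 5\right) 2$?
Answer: $- \frac{9518}{107} + \frac{6 \sqrt{5}}{107} \approx -88.828$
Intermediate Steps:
$l = 4$ ($l = - 2 \left(4 - 5\right) 2 = - 2 \left(\left(-1\right) 2\right) = \left(-2\right) \left(-2\right) = 4$)
$m{\left(t,f \right)} = \sqrt{f^{2} + t^{2}}$
$\frac{G{\left(m{\left(2,l \right)} \right)}}{-107} - 89 = \frac{-5 - 3 \sqrt{4^{2} + 2^{2}}}{-107} - 89 = - \frac{-5 - 3 \sqrt{16 + 4}}{107} - 89 = - \frac{-5 - 3 \sqrt{20}}{107} - 89 = - \frac{-5 - 3 \cdot 2 \sqrt{5}}{107} - 89 = - \frac{-5 - 6 \sqrt{5}}{107} - 89 = \left(\frac{5}{107} + \frac{6 \sqrt{5}}{107}\right) - 89 = - \frac{9518}{107} + \frac{6 \sqrt{5}}{107}$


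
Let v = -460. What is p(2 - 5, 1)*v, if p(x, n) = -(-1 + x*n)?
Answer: -1840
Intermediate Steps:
p(x, n) = 1 - n*x (p(x, n) = -(-1 + n*x) = 1 - n*x)
p(2 - 5, 1)*v = (1 - 1*1*(2 - 5))*(-460) = (1 - 1*1*(-3))*(-460) = (1 + 3)*(-460) = 4*(-460) = -1840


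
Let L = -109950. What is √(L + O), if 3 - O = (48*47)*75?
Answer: 11*I*√2307 ≈ 528.34*I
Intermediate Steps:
O = -169197 (O = 3 - 48*47*75 = 3 - 2256*75 = 3 - 1*169200 = 3 - 169200 = -169197)
√(L + O) = √(-109950 - 169197) = √(-279147) = 11*I*√2307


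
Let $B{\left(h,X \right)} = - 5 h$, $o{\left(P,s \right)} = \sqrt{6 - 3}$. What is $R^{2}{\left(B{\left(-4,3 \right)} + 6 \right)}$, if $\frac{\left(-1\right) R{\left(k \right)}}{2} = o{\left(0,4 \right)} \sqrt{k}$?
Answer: $312$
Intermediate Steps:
$o{\left(P,s \right)} = \sqrt{3}$
$R{\left(k \right)} = - 2 \sqrt{3} \sqrt{k}$
$R^{2}{\left(B{\left(-4,3 \right)} + 6 \right)} = \left(- 2 \sqrt{3} \sqrt{\left(-5\right) \left(-4\right) + 6}\right)^{2} = \left(- 2 \sqrt{3} \sqrt{20 + 6}\right)^{2} = \left(- 2 \sqrt{3} \sqrt{26}\right)^{2} = \left(- 2 \sqrt{78}\right)^{2} = 312$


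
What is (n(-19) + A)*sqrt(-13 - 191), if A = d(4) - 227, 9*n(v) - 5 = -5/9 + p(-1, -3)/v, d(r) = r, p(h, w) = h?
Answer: -684856*I*sqrt(51)/1539 ≈ -3177.9*I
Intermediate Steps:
n(v) = 40/81 - 1/(9*v) (n(v) = 5/9 + (-5/9 - 1/v)/9 = 5/9 + (-5/81 - 1/(9*v)) = 40/81 - 1/(9*v))
A = -223 (A = 4 - 227 = -223)
(n(-19) + A)*sqrt(-13 - 191) = ((1/81)*(-9 + 40*(-19))/(-19) - 223)*sqrt(-13 - 191) = ((1/81)*(-1/19)*(-9 - 760) - 223)*sqrt(-204) = ((1/81)*(-1/19)*(-769) - 223)*(2*I*sqrt(51)) = (769/1539 - 223)*(2*I*sqrt(51)) = -684856*I*sqrt(51)/1539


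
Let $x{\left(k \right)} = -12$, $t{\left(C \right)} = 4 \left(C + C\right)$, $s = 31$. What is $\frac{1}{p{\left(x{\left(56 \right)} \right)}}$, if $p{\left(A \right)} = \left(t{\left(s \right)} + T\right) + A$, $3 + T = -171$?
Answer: $\frac{1}{62} \approx 0.016129$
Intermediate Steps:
$t{\left(C \right)} = 8 C$ ($t{\left(C \right)} = 4 \cdot 2 C = 8 C$)
$T = -174$ ($T = -3 - 171 = -174$)
$p{\left(A \right)} = 74 + A$ ($p{\left(A \right)} = \left(8 \cdot 31 - 174\right) + A = \left(248 - 174\right) + A = 74 + A$)
$\frac{1}{p{\left(x{\left(56 \right)} \right)}} = \frac{1}{74 - 12} = \frac{1}{62}$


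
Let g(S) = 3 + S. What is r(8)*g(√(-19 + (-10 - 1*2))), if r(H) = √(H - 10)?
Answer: -√62 + 3*I*√2 ≈ -7.874 + 4.2426*I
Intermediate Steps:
r(H) = √(-10 + H)
r(8)*g(√(-19 + (-10 - 1*2))) = √(-10 + 8)*(3 + √(-19 + (-10 - 1*2))) = √(-2)*(3 + √(-19 + (-10 - 2))) = (I*√2)*(3 + √(-19 - 12)) = (I*√2)*(3 + √(-31)) = (I*√2)*(3 + I*√31) = I*√2*(3 + I*√31)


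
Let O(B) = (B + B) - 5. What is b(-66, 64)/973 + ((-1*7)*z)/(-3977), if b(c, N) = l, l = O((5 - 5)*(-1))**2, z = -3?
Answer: 78992/3869621 ≈ 0.020413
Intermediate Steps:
O(B) = -5 + 2*B (O(B) = 2*B - 5 = -5 + 2*B)
l = 25 (l = (-5 + 2*((5 - 5)*(-1)))**2 = (-5 + 2*(0*(-1)))**2 = (-5 + 2*0)**2 = (-5 + 0)**2 = (-5)**2 = 25)
b(c, N) = 25
b(-66, 64)/973 + ((-1*7)*z)/(-3977) = 25/973 + (-1*7*(-3))/(-3977) = 25*(1/973) - 7*(-3)*(-1/3977) = 25/973 + 21*(-1/3977) = 25/973 - 21/3977 = 78992/3869621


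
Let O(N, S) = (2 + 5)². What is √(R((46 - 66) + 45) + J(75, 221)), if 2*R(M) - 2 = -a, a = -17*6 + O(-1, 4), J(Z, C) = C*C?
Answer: √195474/2 ≈ 221.06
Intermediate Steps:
O(N, S) = 49 (O(N, S) = 7² = 49)
J(Z, C) = C²
a = -53 (a = -17*6 + 49 = -102 + 49 = -53)
R(M) = 55/2 (R(M) = 1 + (-1*(-53))/2 = 1 + (½)*53 = 1 + 53/2 = 55/2)
√(R((46 - 66) + 45) + J(75, 221)) = √(55/2 + 221²) = √(55/2 + 48841) = √(97737/2) = √195474/2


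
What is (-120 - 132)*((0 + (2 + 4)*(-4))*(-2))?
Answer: -12096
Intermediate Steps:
(-120 - 132)*((0 + (2 + 4)*(-4))*(-2)) = -252*(0 + 6*(-4))*(-2) = -252*(0 - 24)*(-2) = -(-6048)*(-2) = -252*48 = -12096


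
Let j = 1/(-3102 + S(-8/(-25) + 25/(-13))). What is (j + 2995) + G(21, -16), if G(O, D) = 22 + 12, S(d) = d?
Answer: 3055264134/1008671 ≈ 3029.0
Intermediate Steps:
G(O, D) = 34
j = -325/1008671 (j = 1/(-3102 + (-8/(-25) + 25/(-13))) = 1/(-3102 + (-8*(-1/25) + 25*(-1/13))) = 1/(-3102 + (8/25 - 25/13)) = 1/(-3102 - 521/325) = 1/(-1008671/325) = -325/1008671 ≈ -0.00032221)
(j + 2995) + G(21, -16) = (-325/1008671 + 2995) + 34 = 3020969320/1008671 + 34 = 3055264134/1008671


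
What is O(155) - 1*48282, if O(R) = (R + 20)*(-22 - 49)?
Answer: -60707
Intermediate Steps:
O(R) = -1420 - 71*R (O(R) = (20 + R)*(-71) = -1420 - 71*R)
O(155) - 1*48282 = (-1420 - 71*155) - 1*48282 = (-1420 - 11005) - 48282 = -12425 - 48282 = -60707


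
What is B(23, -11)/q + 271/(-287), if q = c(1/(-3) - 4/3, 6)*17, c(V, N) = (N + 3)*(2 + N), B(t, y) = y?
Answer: -334861/351288 ≈ -0.95324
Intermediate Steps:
c(V, N) = (2 + N)*(3 + N) (c(V, N) = (3 + N)*(2 + N) = (2 + N)*(3 + N))
q = 1224 (q = (6 + 6**2 + 5*6)*17 = (6 + 36 + 30)*17 = 72*17 = 1224)
B(23, -11)/q + 271/(-287) = -11/1224 + 271/(-287) = -11*1/1224 + 271*(-1/287) = -11/1224 - 271/287 = -334861/351288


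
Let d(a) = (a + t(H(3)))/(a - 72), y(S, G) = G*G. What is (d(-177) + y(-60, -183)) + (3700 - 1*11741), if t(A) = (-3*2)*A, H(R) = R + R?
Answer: 2112255/83 ≈ 25449.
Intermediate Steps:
H(R) = 2*R
y(S, G) = G**2
t(A) = -6*A
d(a) = (-36 + a)/(-72 + a) (d(a) = (a - 12*3)/(a - 72) = (a - 6*6)/(-72 + a) = (a - 36)/(-72 + a) = (-36 + a)/(-72 + a))
(d(-177) + y(-60, -183)) + (3700 - 1*11741) = ((-36 - 177)/(-72 - 177) + (-183)**2) + (3700 - 1*11741) = (-213/(-249) + 33489) + (3700 - 11741) = (-1/249*(-213) + 33489) - 8041 = (71/83 + 33489) - 8041 = 2779658/83 - 8041 = 2112255/83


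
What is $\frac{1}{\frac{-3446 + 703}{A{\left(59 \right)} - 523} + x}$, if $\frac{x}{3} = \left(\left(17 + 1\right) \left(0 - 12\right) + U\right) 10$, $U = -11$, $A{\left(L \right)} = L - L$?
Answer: $- \frac{523}{3558887} \approx -0.00014696$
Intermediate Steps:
$A{\left(L \right)} = 0$
$x = -6810$ ($x = 3 \left(\left(17 + 1\right) \left(0 - 12\right) - 11\right) 10 = 3 \left(18 \left(-12\right) - 11\right) 10 = 3 \left(-216 - 11\right) 10 = 3 \left(\left(-227\right) 10\right) = 3 \left(-2270\right) = -6810$)
$\frac{1}{\frac{-3446 + 703}{A{\left(59 \right)} - 523} + x} = \frac{1}{\frac{-3446 + 703}{0 - 523} - 6810} = \frac{1}{- \frac{2743}{-523} - 6810} = \frac{1}{\left(-2743\right) \left(- \frac{1}{523}\right) - 6810} = \frac{1}{\frac{2743}{523} - 6810} = \frac{1}{- \frac{3558887}{523}} = - \frac{523}{3558887}$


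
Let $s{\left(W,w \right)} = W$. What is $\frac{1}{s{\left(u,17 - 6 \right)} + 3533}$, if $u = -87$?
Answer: $\frac{1}{3446} \approx 0.00029019$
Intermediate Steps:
$\frac{1}{s{\left(u,17 - 6 \right)} + 3533} = \frac{1}{-87 + 3533} = \frac{1}{3446}$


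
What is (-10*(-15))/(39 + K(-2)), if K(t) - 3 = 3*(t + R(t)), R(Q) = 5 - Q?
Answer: 50/19 ≈ 2.6316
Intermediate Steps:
K(t) = 18 (K(t) = 3 + 3*(t + (5 - t)) = 3 + 3*5 = 3 + 15 = 18)
(-10*(-15))/(39 + K(-2)) = (-10*(-15))/(39 + 18) = 150/57 = 150*(1/57) = 50/19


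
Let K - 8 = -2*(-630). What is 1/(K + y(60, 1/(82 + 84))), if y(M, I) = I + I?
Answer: 83/105245 ≈ 0.00078864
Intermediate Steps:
y(M, I) = 2*I
K = 1268 (K = 8 - 2*(-630) = 8 + 1260 = 1268)
1/(K + y(60, 1/(82 + 84))) = 1/(1268 + 2/(82 + 84)) = 1/(1268 + 2/166) = 1/(1268 + 2*(1/166)) = 1/(1268 + 1/83) = 1/(105245/83) = 83/105245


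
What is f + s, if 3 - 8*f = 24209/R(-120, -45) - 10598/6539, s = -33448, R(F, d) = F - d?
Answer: -16383664303/490425 ≈ -33407.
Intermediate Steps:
f = 20071097/490425 (f = 3/8 - (24209/(-120 - 1*(-45)) - 10598/6539)/8 = 3/8 - (24209/(-120 + 45) - 10598*1/6539)/8 = 3/8 - (24209/(-75) - 10598/6539)/8 = 3/8 - (24209*(-1/75) - 10598/6539)/8 = 3/8 - (-24209/75 - 10598/6539)/8 = 3/8 - ⅛*(-159097501/490425) = 3/8 + 159097501/3923400 = 20071097/490425 ≈ 40.926)
f + s = 20071097/490425 - 33448 = -16383664303/490425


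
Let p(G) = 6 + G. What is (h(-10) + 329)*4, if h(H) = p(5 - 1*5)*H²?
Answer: 3716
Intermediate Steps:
h(H) = 6*H² (h(H) = (6 + (5 - 1*5))*H² = (6 + (5 - 5))*H² = (6 + 0)*H² = 6*H²)
(h(-10) + 329)*4 = (6*(-10)² + 329)*4 = (6*100 + 329)*4 = (600 + 329)*4 = 929*4 = 3716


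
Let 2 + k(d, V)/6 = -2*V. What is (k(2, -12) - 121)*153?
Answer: 1683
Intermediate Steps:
k(d, V) = -12 - 12*V (k(d, V) = -12 + 6*(-2*V) = -12 - 12*V)
(k(2, -12) - 121)*153 = ((-12 - 12*(-12)) - 121)*153 = ((-12 + 144) - 121)*153 = (132 - 121)*153 = 11*153 = 1683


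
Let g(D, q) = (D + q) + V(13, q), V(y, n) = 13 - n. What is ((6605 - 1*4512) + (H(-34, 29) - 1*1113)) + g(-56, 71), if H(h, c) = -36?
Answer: 901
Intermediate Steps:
g(D, q) = 13 + D (g(D, q) = (D + q) + (13 - q) = 13 + D)
((6605 - 1*4512) + (H(-34, 29) - 1*1113)) + g(-56, 71) = ((6605 - 1*4512) + (-36 - 1*1113)) + (13 - 56) = ((6605 - 4512) + (-36 - 1113)) - 43 = (2093 - 1149) - 43 = 944 - 43 = 901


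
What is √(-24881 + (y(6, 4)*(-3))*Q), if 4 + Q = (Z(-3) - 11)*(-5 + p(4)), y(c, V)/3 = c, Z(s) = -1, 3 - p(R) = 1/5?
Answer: I*√652265/5 ≈ 161.53*I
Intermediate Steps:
p(R) = 14/5 (p(R) = 3 - 1/5 = 3 - 1*⅕ = 3 - ⅕ = 14/5)
y(c, V) = 3*c
Q = 112/5 (Q = -4 + (-1 - 11)*(-5 + 14/5) = -4 - 12*(-11/5) = -4 + 132/5 = 112/5 ≈ 22.400)
√(-24881 + (y(6, 4)*(-3))*Q) = √(-24881 + ((3*6)*(-3))*(112/5)) = √(-24881 + (18*(-3))*(112/5)) = √(-24881 - 54*112/5) = √(-24881 - 6048/5) = √(-130453/5) = I*√652265/5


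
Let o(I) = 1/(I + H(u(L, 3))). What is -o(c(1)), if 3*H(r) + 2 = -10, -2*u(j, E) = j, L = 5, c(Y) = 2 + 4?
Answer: -½ ≈ -0.50000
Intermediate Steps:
c(Y) = 6
u(j, E) = -j/2
H(r) = -4 (H(r) = -⅔ + (⅓)*(-10) = -⅔ - 10/3 = -4)
o(I) = 1/(-4 + I) (o(I) = 1/(I - 4) = 1/(-4 + I))
-o(c(1)) = -1/(-4 + 6) = -1/2 = -1*½ = -½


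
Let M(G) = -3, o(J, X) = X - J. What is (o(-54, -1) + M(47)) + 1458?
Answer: 1508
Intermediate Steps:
(o(-54, -1) + M(47)) + 1458 = ((-1 - 1*(-54)) - 3) + 1458 = ((-1 + 54) - 3) + 1458 = (53 - 3) + 1458 = 50 + 1458 = 1508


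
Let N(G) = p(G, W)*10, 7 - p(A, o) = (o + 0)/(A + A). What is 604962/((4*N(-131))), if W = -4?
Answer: 13208337/6100 ≈ 2165.3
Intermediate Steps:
p(A, o) = 7 - o/(2*A) (p(A, o) = 7 - (o + 0)/(A + A) = 7 - o/(2*A))
N(G) = 70 + 20/G (N(G) = (7 - 1/2*(-4)/G)*10 = (7 + 2/G)*10 = 70 + 20/G)
604962/((4*N(-131))) = 604962/((4*(70 + 20/(-131)))) = 604962/((4*(70 + 20*(-1/131)))) = 604962/((4*(70 - 20/131))) = 604962/((4*(9150/131))) = 604962/(36600/131) = 604962*(131/36600) = 13208337/6100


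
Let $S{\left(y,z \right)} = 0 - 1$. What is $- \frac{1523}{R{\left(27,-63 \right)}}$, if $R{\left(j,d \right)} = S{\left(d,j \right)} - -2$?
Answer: $-1523$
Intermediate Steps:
$S{\left(y,z \right)} = -1$ ($S{\left(y,z \right)} = 0 - 1 = -1$)
$R{\left(j,d \right)} = 1$ ($R{\left(j,d \right)} = -1 - -2 = -1 + 2 = 1$)
$- \frac{1523}{R{\left(27,-63 \right)}} = - \frac{1523}{1} = \left(-1523\right) 1 = -1523$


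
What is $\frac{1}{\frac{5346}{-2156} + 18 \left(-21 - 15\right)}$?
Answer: $- \frac{98}{63747} \approx -0.0015373$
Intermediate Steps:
$\frac{1}{\frac{5346}{-2156} + 18 \left(-21 - 15\right)} = \frac{1}{5346 \left(- \frac{1}{2156}\right) + 18 \left(-36\right)} = \frac{1}{- \frac{243}{98} - 648} = \frac{1}{- \frac{63747}{98}} = - \frac{98}{63747}$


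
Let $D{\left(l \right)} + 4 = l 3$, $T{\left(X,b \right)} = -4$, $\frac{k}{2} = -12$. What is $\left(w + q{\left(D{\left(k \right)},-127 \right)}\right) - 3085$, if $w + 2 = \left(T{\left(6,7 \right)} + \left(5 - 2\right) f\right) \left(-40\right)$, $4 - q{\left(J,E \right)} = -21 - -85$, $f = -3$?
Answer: $-2627$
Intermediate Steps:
$k = -24$ ($k = 2 \left(-12\right) = -24$)
$D{\left(l \right)} = -4 + 3 l$ ($D{\left(l \right)} = -4 + l 3 = -4 + 3 l$)
$q{\left(J,E \right)} = -60$ ($q{\left(J,E \right)} = 4 - \left(-21 - -85\right) = 4 - \left(-21 + 85\right) = 4 - 64 = -60$)
$w = 518$ ($w = -2 + \left(-4 + \left(5 - 2\right) \left(-3\right)\right) \left(-40\right) = -2 + \left(-4 + 3 \left(-3\right)\right) \left(-40\right) = -2 + \left(-4 - 9\right) \left(-40\right) = -2 - -520 = -2 + 520 = 518$)
$\left(w + q{\left(D{\left(k \right)},-127 \right)}\right) - 3085 = \left(518 - 60\right) - 3085 = 458 - 3085 = -2627$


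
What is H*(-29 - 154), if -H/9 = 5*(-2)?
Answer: -16470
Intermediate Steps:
H = 90 (H = -45*(-2) = -9*(-10) = 90)
H*(-29 - 154) = 90*(-29 - 154) = 90*(-183) = -16470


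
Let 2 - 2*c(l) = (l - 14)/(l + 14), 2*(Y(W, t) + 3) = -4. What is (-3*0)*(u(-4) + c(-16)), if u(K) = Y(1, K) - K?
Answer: 0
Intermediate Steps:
Y(W, t) = -5 (Y(W, t) = -3 + (½)*(-4) = -3 - 2 = -5)
c(l) = 1 - (-14 + l)/(2*(14 + l)) (c(l) = 1 - (l - 14)/(2*(l + 14)) = 1 - (-14 + l)/(2*(14 + l)))
u(K) = -5 - K
(-3*0)*(u(-4) + c(-16)) = (-3*0)*((-5 - 1*(-4)) + (42 - 16)/(2*(14 - 16))) = 0*((-5 + 4) + (½)*26/(-2)) = 0*(-1 + (½)*(-½)*26) = 0*(-1 - 13/2) = 0*(-15/2) = 0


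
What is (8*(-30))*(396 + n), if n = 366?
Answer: -182880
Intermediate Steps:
(8*(-30))*(396 + n) = (8*(-30))*(396 + 366) = -240*762 = -182880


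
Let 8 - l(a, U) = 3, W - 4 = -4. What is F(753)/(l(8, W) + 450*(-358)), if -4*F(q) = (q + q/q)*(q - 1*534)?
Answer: 2847/11110 ≈ 0.25626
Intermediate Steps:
W = 0 (W = 4 - 4 = 0)
l(a, U) = 5 (l(a, U) = 8 - 1*3 = 8 - 3 = 5)
F(q) = -(1 + q)*(-534 + q)/4 (F(q) = -(q + q/q)*(q - 1*534)/4 = -(q + 1)*(q - 534)/4 = -(1 + q)*(-534 + q)/4)
F(753)/(l(8, W) + 450*(-358)) = (267/2 - ¼*753² + (533/4)*753)/(5 + 450*(-358)) = (267/2 - ¼*567009 + 401349/4)/(5 - 161100) = (267/2 - 567009/4 + 401349/4)/(-161095) = -82563/2*(-1/161095) = 2847/11110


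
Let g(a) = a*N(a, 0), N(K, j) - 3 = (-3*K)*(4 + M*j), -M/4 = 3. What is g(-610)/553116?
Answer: -744505/92186 ≈ -8.0761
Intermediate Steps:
M = -12 (M = -4*3 = -12)
N(K, j) = 3 - 3*K*(4 - 12*j) (N(K, j) = 3 + (-3*K)*(4 - 12*j) = 3 - 3*K*(4 - 12*j))
g(a) = a*(3 - 12*a) (g(a) = a*(3 - 12*a + 36*a*0) = a*(3 - 12*a + 0) = a*(3 - 12*a))
g(-610)/553116 = (3*(-610)*(1 - 4*(-610)))/553116 = (3*(-610)*(1 + 2440))*(1/553116) = (3*(-610)*2441)*(1/553116) = -4467030*1/553116 = -744505/92186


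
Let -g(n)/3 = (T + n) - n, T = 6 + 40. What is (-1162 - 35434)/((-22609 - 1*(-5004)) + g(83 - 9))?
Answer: 36596/17743 ≈ 2.0626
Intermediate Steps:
T = 46
g(n) = -138 (g(n) = -3*((46 + n) - n) = -3*46 = -138)
(-1162 - 35434)/((-22609 - 1*(-5004)) + g(83 - 9)) = (-1162 - 35434)/((-22609 - 1*(-5004)) - 138) = -36596/((-22609 + 5004) - 138) = -36596/(-17605 - 138) = -36596/(-17743) = -36596*(-1/17743) = 36596/17743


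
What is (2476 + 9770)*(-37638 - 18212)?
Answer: -683939100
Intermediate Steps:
(2476 + 9770)*(-37638 - 18212) = 12246*(-55850) = -683939100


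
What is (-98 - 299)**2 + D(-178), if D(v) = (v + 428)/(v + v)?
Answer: 28054277/178 ≈ 1.5761e+5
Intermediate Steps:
D(v) = (428 + v)/(2*v) (D(v) = (428 + v)/((2*v)) = (428 + v)*(1/(2*v)) = (428 + v)/(2*v))
(-98 - 299)**2 + D(-178) = (-98 - 299)**2 + (1/2)*(428 - 178)/(-178) = (-397)**2 + (1/2)*(-1/178)*250 = 157609 - 125/178 = 28054277/178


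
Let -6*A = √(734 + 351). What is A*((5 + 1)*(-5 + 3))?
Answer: 2*√1085 ≈ 65.879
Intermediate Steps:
A = -√1085/6 (A = -√(734 + 351)/6 = -√1085/6 ≈ -5.4899)
A*((5 + 1)*(-5 + 3)) = (-√1085/6)*((5 + 1)*(-5 + 3)) = (-√1085/6)*(6*(-2)) = -√1085/6*(-12) = 2*√1085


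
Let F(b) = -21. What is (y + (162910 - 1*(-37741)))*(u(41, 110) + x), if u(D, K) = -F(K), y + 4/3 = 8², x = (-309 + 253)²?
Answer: 1900959137/3 ≈ 6.3365e+8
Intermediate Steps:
x = 3136 (x = (-56)² = 3136)
y = 188/3 (y = -4/3 + 8² = -4/3 + 64 = 188/3 ≈ 62.667)
u(D, K) = 21 (u(D, K) = -1*(-21) = 21)
(y + (162910 - 1*(-37741)))*(u(41, 110) + x) = (188/3 + (162910 - 1*(-37741)))*(21 + 3136) = (188/3 + (162910 + 37741))*3157 = (188/3 + 200651)*3157 = (602141/3)*3157 = 1900959137/3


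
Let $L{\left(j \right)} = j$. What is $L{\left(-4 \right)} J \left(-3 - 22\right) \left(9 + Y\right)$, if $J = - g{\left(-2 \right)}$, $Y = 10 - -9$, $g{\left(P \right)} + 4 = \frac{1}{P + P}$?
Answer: $11900$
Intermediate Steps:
$g{\left(P \right)} = -4 + \frac{1}{2 P}$ ($g{\left(P \right)} = -4 + \frac{1}{P + P} = -4 + \frac{1}{2 P}$)
$Y = 19$ ($Y = 10 + 9 = 19$)
$J = \frac{17}{4}$ ($J = - (-4 + \frac{1}{2 \left(-2\right)}) = - (-4 + \frac{1}{2} \left(- \frac{1}{2}\right)) = - (-4 - \frac{1}{4}) = \left(-1\right) \left(- \frac{17}{4}\right) = \frac{17}{4} \approx 4.25$)
$L{\left(-4 \right)} J \left(-3 - 22\right) \left(9 + Y\right) = \left(-4\right) \frac{17}{4} \left(-3 - 22\right) \left(9 + 19\right) = - 17 \left(\left(-25\right) 28\right) = \left(-17\right) \left(-700\right) = 11900$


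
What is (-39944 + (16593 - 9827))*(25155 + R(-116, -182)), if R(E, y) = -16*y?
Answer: -931206926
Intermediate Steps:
(-39944 + (16593 - 9827))*(25155 + R(-116, -182)) = (-39944 + (16593 - 9827))*(25155 - 16*(-182)) = (-39944 + 6766)*(25155 + 2912) = -33178*28067 = -931206926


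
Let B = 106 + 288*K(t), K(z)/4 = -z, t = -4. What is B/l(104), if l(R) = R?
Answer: 2357/52 ≈ 45.327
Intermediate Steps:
K(z) = -4*z (K(z) = 4*(-z) = -4*z)
B = 4714 (B = 106 + 288*(-4*(-4)) = 106 + 288*16 = 106 + 4608 = 4714)
B/l(104) = 4714/104 = 4714*(1/104) = 2357/52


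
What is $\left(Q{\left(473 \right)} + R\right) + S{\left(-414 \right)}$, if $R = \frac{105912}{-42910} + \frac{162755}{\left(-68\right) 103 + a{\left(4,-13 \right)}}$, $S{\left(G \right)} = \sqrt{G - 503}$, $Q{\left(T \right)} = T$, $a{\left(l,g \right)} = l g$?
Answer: $\frac{9677176997}{21626640} + i \sqrt{917} \approx 447.47 + 30.282 i$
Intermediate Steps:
$a{\left(l,g \right)} = g l$
$S{\left(G \right)} = \sqrt{-503 + G}$
$R = - \frac{552223723}{21626640}$ ($R = \frac{105912}{-42910} + \frac{162755}{\left(-68\right) 103 - 52} = 105912 \left(- \frac{1}{42910}\right) + \frac{162755}{-7004 - 52} = - \frac{52956}{21455} + \frac{162755}{-7056} = - \frac{52956}{21455} + 162755 \left(- \frac{1}{7056}\right) = - \frac{52956}{21455} - \frac{162755}{7056} = - \frac{552223723}{21626640} \approx -25.534$)
$\left(Q{\left(473 \right)} + R\right) + S{\left(-414 \right)} = \left(473 - \frac{552223723}{21626640}\right) + \sqrt{-503 - 414} = \frac{9677176997}{21626640} + \sqrt{-917} = \frac{9677176997}{21626640} + i \sqrt{917}$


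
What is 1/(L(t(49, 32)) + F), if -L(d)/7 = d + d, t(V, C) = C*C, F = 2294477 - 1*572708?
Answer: 1/1707433 ≈ 5.8567e-7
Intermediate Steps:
F = 1721769 (F = 2294477 - 572708 = 1721769)
t(V, C) = C²
L(d) = -14*d (L(d) = -7*(d + d) = -14*d)
1/(L(t(49, 32)) + F) = 1/(-14*32² + 1721769) = 1/(-14*1024 + 1721769) = 1/(-14336 + 1721769) = 1/1707433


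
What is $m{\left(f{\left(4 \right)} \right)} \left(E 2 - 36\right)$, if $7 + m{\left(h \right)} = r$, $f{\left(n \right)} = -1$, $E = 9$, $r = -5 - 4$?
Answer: $288$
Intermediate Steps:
$r = -9$ ($r = -5 - 4 = -9$)
$m{\left(h \right)} = -16$ ($m{\left(h \right)} = -7 - 9 = -16$)
$m{\left(f{\left(4 \right)} \right)} \left(E 2 - 36\right) = - 16 \left(9 \cdot 2 - 36\right) = - 16 \left(18 - 36\right) = \left(-16\right) \left(-18\right) = 288$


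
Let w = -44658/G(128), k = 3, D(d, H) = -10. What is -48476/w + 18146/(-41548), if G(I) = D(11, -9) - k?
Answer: -6748353773/463862646 ≈ -14.548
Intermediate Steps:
G(I) = -13 (G(I) = -10 - 1*3 = -10 - 3 = -13)
w = 44658/13 (w = -44658/(-13) = -44658*(-1/13) = 44658/13 ≈ 3435.2)
-48476/w + 18146/(-41548) = -48476/44658/13 + 18146/(-41548) = -48476*13/44658 + 18146*(-1/41548) = -315094/22329 - 9073/20774 = -6748353773/463862646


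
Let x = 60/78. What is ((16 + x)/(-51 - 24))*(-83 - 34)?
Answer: 654/25 ≈ 26.160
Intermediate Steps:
x = 10/13 (x = 60*(1/78) = 10/13 ≈ 0.76923)
((16 + x)/(-51 - 24))*(-83 - 34) = ((16 + 10/13)/(-51 - 24))*(-83 - 34) = ((218/13)/(-75))*(-117) = ((218/13)*(-1/75))*(-117) = -218/975*(-117) = 654/25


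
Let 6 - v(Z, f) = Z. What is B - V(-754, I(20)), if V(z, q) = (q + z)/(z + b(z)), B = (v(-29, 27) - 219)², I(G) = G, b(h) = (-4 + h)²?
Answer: 9713456047/286905 ≈ 33856.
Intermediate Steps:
v(Z, f) = 6 - Z
B = 33856 (B = ((6 - 1*(-29)) - 219)² = ((6 + 29) - 219)² = (35 - 219)² = (-184)² = 33856)
V(z, q) = (q + z)/(z + (-4 + z)²)
B - V(-754, I(20)) = 33856 - (20 - 754)/(-754 + (-4 - 754)²) = 33856 - (-734)/(-754 + (-758)²) = 33856 - (-734)/(-754 + 574564) = 33856 - (-734)/573810 = 33856 - 1*(-367/286905) = 33856 + 367/286905 = 9713456047/286905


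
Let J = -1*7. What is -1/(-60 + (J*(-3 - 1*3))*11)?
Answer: -1/402 ≈ -0.0024876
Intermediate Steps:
J = -7
-1/(-60 + (J*(-3 - 1*3))*11) = -1/(-60 - 7*(-3 - 1*3)*11) = -1/(-60 - 7*(-3 - 3)*11) = -1/(-60 - 7*(-6)*11) = -1/(-60 + 42*11) = -1/(-60 + 462) = -1/402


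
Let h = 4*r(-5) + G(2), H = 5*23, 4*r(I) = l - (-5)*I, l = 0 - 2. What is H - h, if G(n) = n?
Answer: 140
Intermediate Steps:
l = -2
r(I) = -1/2 + 5*I/4 (r(I) = (-2 - (-5)*I)/4 = (-2 + 5*I)/4 = -1/2 + 5*I/4)
H = 115
h = -25 (h = 4*(-1/2 + (5/4)*(-5)) + 2 = 4*(-1/2 - 25/4) + 2 = 4*(-27/4) + 2 = -27 + 2 = -25)
H - h = 115 - 1*(-25) = 115 + 25 = 140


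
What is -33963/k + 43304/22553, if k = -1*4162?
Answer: 946198787/93865586 ≈ 10.080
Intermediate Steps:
k = -4162
-33963/k + 43304/22553 = -33963/(-4162) + 43304/22553 = -33963*(-1/4162) + 43304*(1/22553) = 33963/4162 + 43304/22553 = 946198787/93865586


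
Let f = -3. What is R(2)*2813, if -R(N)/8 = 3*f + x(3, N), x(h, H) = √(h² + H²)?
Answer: 202536 - 22504*√13 ≈ 1.2140e+5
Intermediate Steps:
x(h, H) = √(H² + h²)
R(N) = 72 - 8*√(9 + N²) (R(N) = -8*(3*(-3) + √(N² + 3²)) = -8*(-9 + √(N² + 9)) = -8*(-9 + √(9 + N²)) = 72 - 8*√(9 + N²))
R(2)*2813 = (72 - 8*√(9 + 2²))*2813 = (72 - 8*√(9 + 4))*2813 = (72 - 8*√13)*2813 = 202536 - 22504*√13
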